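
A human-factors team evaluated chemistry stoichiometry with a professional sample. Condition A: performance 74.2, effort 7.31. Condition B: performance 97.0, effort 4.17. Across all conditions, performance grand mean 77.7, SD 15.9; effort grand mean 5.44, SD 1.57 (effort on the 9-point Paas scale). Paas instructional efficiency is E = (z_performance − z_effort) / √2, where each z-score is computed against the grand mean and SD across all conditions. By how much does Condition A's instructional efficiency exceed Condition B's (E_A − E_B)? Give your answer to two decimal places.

-2.43

Condition A: z_P = (74.2 − 77.7)/15.9 = -0.2201; z_E = (7.31 − 5.44)/1.57 = 1.1911; E_A = (-0.2201 − 1.1911)/√2 = -0.9979.
Condition B: z_P = (97.0 − 77.7)/15.9 = 1.2138; z_E = (4.17 − 5.44)/1.57 = -0.8089; E_B = (1.2138 − (-0.8089))/√2 = 1.4303.
E_A − E_B = -0.9979 − 1.4303 = -2.4282 ≈ -2.43.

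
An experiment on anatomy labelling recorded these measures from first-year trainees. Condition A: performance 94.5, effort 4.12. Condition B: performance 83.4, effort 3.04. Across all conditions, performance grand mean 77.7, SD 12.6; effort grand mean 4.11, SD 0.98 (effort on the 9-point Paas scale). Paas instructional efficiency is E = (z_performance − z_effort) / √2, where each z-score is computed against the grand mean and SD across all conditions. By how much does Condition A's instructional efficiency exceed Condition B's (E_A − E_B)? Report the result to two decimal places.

Condition A: z_P = (94.5 − 77.7)/12.6 = 1.3333; z_E = (4.12 − 4.11)/0.98 = 0.0102; E_A = (1.3333 − 0.0102)/√2 = 0.9356.
Condition B: z_P = (83.4 − 77.7)/12.6 = 0.4524; z_E = (3.04 − 4.11)/0.98 = -1.0918; E_B = (0.4524 − (-1.0918))/√2 = 1.0919.
E_A − E_B = 0.9356 − 1.0919 = -0.1563 ≈ -0.16.

-0.16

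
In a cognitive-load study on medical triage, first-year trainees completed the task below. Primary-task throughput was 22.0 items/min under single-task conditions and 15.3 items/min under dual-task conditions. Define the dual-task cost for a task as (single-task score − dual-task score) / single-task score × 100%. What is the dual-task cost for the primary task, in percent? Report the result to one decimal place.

Cost = (22.0 − 15.3) / 22.0 × 100%
     = 6.7000 / 22.0 × 100% = 30.4545%.
≈ 30.5%.

30.5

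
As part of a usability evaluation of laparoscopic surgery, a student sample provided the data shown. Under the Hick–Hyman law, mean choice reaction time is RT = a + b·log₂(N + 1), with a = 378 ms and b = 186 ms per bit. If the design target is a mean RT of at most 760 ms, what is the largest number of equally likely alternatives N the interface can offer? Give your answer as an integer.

Set 378 + 186·log₂(N + 1) ≤ 760.
log₂(N + 1) ≤ (760 − 378) / 186 = 2.0538.
N + 1 ≤ 2^2.0538 = 4.1520.
N ≤ 3.1520, so the largest integer N is 3.

3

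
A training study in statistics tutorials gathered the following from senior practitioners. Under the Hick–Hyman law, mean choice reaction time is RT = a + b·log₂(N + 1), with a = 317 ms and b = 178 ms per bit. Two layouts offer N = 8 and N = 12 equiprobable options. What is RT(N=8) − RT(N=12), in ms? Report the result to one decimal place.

RT(8) = 317 + 178·log₂(9) = 317 + 178·3.1699 = 881.2422 ms.
RT(12) = 317 + 178·log₂(13) = 317 + 178·3.7004 = 975.6712 ms.
Difference = 881.2422 − 975.6712 = -94.4290 ≈ -94.4 ms.

-94.4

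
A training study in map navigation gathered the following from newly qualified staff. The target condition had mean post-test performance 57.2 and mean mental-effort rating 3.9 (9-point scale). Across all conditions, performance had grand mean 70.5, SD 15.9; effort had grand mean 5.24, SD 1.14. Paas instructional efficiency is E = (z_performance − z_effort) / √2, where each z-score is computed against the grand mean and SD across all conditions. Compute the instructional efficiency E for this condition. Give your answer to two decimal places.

0.24

z_performance = (57.2 − 70.5) / 15.9 = -13.3000 / 15.9 = -0.8365.
z_effort = (3.9 − 5.24) / 1.14 = -1.3400 / 1.14 = -1.1754.
z_P − z_E = -0.8365 − (-1.1754) = 0.3389.
E = 0.3389 / √2 = 0.3389 / 1.41421 = 0.2396 ≈ 0.24.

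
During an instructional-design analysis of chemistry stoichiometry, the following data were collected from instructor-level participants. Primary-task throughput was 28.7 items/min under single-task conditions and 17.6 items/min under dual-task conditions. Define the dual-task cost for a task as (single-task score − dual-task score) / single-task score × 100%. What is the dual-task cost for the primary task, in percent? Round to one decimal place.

38.7

Cost = (28.7 − 17.6) / 28.7 × 100%
     = 11.1000 / 28.7 × 100% = 38.6760%.
≈ 38.7%.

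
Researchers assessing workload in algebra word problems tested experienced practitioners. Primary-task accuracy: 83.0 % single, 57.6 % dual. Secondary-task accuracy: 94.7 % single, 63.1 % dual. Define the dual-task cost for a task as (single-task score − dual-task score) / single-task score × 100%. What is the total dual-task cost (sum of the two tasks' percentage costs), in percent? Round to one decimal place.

Primary cost = (83.0 − 57.6) / 83.0 × 100% = 30.6024%.
Secondary cost = (94.7 − 63.1) / 94.7 × 100% = 33.3685%.
Total = 30.6024% + 33.3685% = 63.9709% ≈ 64.0%.

64.0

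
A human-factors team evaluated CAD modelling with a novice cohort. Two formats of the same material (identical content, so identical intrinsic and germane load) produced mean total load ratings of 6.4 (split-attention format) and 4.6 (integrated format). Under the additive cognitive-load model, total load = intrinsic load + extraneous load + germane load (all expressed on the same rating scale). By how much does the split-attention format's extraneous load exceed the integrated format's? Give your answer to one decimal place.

1.8

Intrinsic and germane load are equal across formats, so the difference in total load equals the difference in extraneous load.
Extraneous-load difference = 6.4 − 4.6 = 1.8.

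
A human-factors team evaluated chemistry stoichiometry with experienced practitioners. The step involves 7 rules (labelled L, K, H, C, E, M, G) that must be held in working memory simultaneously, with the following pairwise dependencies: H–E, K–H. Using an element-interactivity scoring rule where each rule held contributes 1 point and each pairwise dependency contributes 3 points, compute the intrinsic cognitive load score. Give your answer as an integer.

Count of rules held simultaneously: 7.
Count of pairwise dependencies listed: 2.
Element contribution: 7 × 1 = 7.
Interaction contribution: 2 × 3 = 6.
Intrinsic load = 7 + 6 = 13.

13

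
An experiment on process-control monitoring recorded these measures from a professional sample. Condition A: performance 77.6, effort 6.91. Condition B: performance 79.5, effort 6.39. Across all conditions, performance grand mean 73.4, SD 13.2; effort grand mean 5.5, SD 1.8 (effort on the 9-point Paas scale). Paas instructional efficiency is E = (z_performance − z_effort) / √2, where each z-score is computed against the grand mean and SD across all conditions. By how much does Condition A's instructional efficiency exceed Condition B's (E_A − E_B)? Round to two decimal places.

-0.31

Condition A: z_P = (77.6 − 73.4)/13.2 = 0.3182; z_E = (6.91 − 5.5)/1.8 = 0.7833; E_A = (0.3182 − 0.7833)/√2 = -0.3289.
Condition B: z_P = (79.5 − 73.4)/13.2 = 0.4621; z_E = (6.39 − 5.5)/1.8 = 0.4944; E_B = (0.4621 − 0.4944)/√2 = -0.0228.
E_A − E_B = -0.3289 − (-0.0228) = -0.3061 ≈ -0.31.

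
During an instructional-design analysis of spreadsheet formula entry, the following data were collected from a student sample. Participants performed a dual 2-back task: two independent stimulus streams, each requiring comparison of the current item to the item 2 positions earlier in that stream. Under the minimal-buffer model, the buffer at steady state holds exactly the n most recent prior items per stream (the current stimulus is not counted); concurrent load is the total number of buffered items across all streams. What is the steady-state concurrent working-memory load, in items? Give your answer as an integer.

Each stream's buffer holds its 2 most recent prior items.
Two independent streams: 2 × 2 = 4 buffered items at steady state.

4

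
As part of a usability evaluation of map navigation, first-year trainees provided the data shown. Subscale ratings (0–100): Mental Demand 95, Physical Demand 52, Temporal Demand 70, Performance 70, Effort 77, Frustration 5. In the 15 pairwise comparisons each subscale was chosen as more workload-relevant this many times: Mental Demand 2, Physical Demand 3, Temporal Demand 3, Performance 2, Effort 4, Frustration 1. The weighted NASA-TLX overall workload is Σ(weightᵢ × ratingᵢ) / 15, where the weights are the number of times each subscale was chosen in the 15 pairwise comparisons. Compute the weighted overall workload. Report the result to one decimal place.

The tallies are the weights (they sum to 15).
Weighted sum = 2·95 + 3·52 + 3·70 + 2·70 + 4·77 + 1·5
            = 190 + 156 + 210 + 140 + 308 + 5 = 1009.
Overall workload = 1009 / 15 = 67.2667 ≈ 67.3.

67.3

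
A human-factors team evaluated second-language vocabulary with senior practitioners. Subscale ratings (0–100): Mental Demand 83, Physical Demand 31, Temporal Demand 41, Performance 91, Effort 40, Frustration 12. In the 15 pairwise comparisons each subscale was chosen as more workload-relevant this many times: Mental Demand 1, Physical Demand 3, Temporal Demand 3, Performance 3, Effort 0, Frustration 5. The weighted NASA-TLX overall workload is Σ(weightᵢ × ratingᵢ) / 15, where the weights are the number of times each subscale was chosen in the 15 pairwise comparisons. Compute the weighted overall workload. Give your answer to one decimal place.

42.1

The tallies are the weights (they sum to 15).
Weighted sum = 1·83 + 3·31 + 3·41 + 3·91 + 0·40 + 5·12
            = 83 + 93 + 123 + 273 + 0 + 60 = 632.
Overall workload = 632 / 15 = 42.1333 ≈ 42.1.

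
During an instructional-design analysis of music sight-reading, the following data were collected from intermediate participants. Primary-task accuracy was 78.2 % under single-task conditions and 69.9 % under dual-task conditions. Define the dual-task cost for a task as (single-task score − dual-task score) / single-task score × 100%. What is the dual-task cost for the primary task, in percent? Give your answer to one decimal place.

10.6

Cost = (78.2 − 69.9) / 78.2 × 100%
     = 8.3000 / 78.2 × 100% = 10.6138%.
≈ 10.6%.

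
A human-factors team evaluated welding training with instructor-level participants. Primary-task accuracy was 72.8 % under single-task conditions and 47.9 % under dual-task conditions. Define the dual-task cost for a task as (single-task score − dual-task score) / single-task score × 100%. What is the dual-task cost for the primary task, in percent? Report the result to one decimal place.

34.2

Cost = (72.8 − 47.9) / 72.8 × 100%
     = 24.9000 / 72.8 × 100% = 34.2033%.
≈ 34.2%.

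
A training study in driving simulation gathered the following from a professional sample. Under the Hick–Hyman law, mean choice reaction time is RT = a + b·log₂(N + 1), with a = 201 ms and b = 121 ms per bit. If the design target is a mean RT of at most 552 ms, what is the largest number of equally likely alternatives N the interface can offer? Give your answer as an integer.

Set 201 + 121·log₂(N + 1) ≤ 552.
log₂(N + 1) ≤ (552 − 201) / 121 = 2.9008.
N + 1 ≤ 2^2.9008 = 7.4684.
N ≤ 6.4684, so the largest integer N is 6.

6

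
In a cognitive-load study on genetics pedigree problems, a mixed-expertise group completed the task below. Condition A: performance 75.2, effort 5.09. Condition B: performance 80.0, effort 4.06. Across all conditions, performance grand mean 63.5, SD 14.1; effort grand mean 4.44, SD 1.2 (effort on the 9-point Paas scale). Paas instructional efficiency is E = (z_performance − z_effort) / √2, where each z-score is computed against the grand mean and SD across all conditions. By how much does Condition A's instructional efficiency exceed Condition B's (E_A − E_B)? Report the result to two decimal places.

Condition A: z_P = (75.2 − 63.5)/14.1 = 0.8298; z_E = (5.09 − 4.44)/1.2 = 0.5417; E_A = (0.8298 − 0.5417)/√2 = 0.2037.
Condition B: z_P = (80.0 − 63.5)/14.1 = 1.1702; z_E = (4.06 − 4.44)/1.2 = -0.3167; E_B = (1.1702 − (-0.3167))/√2 = 1.0514.
E_A − E_B = 0.2037 − 1.0514 = -0.8477 ≈ -0.85.

-0.85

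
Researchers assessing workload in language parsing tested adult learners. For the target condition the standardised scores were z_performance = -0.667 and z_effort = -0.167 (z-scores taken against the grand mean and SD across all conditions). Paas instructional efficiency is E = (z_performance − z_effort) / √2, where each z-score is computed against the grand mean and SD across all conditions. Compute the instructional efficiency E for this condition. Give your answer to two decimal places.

-0.35

z_P − z_E = -0.667 − (-0.167) = -0.5000.
E = -0.5000 / √2 = -0.5000 / 1.41421 = -0.3536 ≈ -0.35.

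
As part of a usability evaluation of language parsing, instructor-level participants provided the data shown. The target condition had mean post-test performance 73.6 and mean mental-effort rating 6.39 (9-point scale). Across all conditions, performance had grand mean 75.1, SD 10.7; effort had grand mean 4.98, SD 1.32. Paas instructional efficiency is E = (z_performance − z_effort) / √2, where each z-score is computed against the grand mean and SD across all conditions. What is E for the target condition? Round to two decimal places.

-0.85

z_performance = (73.6 − 75.1) / 10.7 = -1.5000 / 10.7 = -0.1402.
z_effort = (6.39 − 4.98) / 1.32 = 1.4100 / 1.32 = 1.0682.
z_P − z_E = -0.1402 − 1.0682 = -1.2084.
E = -1.2084 / √2 = -1.2084 / 1.41421 = -0.8545 ≈ -0.85.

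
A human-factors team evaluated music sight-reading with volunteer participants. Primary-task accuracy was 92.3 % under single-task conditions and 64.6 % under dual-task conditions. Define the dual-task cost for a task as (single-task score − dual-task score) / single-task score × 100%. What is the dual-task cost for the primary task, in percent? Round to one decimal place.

30.0

Cost = (92.3 − 64.6) / 92.3 × 100%
     = 27.7000 / 92.3 × 100% = 30.0108%.
≈ 30.0%.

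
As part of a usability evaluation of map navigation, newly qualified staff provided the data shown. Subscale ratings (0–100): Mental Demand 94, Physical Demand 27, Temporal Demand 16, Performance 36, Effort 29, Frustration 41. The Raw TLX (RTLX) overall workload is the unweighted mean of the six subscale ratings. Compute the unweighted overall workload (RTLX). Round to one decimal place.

Sum of ratings = 94 + 27 + 16 + 36 + 29 + 41 = 243.
RTLX = 243 / 6 = 40.5000 ≈ 40.5.

40.5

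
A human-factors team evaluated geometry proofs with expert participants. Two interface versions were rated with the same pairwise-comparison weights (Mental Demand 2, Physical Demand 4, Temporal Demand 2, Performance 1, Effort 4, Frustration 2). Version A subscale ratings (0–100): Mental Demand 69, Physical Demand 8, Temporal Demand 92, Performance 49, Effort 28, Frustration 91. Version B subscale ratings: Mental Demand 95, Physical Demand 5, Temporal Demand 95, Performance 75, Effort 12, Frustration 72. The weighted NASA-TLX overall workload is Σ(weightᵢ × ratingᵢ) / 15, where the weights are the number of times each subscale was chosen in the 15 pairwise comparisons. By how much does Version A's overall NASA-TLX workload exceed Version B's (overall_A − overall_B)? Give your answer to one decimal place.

Version A weighted sum = 2·69 + 4·8 + 2·92 + 1·49 + 4·28 + 2·91 = 138 + 32 + 184 + 49 + 112 + 182 = 697; overall_A = 697/15 = 46.4667.
Version B weighted sum = 2·95 + 4·5 + 2·95 + 1·75 + 4·12 + 2·72 = 190 + 20 + 190 + 75 + 48 + 144 = 667; overall_B = 667/15 = 44.4667.
Difference = 46.4667 − 44.4667 = 2.0000 ≈ 2.0.

2.0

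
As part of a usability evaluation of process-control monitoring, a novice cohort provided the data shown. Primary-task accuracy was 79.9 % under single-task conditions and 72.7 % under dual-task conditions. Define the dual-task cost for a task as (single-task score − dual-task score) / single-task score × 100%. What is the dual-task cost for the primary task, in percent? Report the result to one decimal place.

9.0

Cost = (79.9 − 72.7) / 79.9 × 100%
     = 7.2000 / 79.9 × 100% = 9.0113%.
≈ 9.0%.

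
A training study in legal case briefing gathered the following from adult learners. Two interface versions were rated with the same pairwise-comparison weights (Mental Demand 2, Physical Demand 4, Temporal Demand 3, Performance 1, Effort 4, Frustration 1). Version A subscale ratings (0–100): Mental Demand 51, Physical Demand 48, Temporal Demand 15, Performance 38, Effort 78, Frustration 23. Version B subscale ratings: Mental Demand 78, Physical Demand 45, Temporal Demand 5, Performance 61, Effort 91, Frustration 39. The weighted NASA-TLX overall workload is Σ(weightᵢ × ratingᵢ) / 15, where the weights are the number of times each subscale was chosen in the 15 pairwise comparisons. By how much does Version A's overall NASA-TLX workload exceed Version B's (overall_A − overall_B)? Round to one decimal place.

-6.9

Version A weighted sum = 2·51 + 4·48 + 3·15 + 1·38 + 4·78 + 1·23 = 102 + 192 + 45 + 38 + 312 + 23 = 712; overall_A = 712/15 = 47.4667.
Version B weighted sum = 2·78 + 4·45 + 3·5 + 1·61 + 4·91 + 1·39 = 156 + 180 + 15 + 61 + 364 + 39 = 815; overall_B = 815/15 = 54.3333.
Difference = 47.4667 − 54.3333 = -6.8666 ≈ -6.9.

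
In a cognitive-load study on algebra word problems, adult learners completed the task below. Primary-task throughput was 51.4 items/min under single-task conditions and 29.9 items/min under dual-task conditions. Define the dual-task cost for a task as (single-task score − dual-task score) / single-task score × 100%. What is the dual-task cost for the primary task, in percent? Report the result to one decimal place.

41.8

Cost = (51.4 − 29.9) / 51.4 × 100%
     = 21.5000 / 51.4 × 100% = 41.8288%.
≈ 41.8%.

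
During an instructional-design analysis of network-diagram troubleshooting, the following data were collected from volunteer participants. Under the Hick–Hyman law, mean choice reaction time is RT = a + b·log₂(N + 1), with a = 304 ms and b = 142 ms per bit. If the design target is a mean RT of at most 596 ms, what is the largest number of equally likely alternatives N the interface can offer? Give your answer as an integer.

3

Set 304 + 142·log₂(N + 1) ≤ 596.
log₂(N + 1) ≤ (596 − 304) / 142 = 2.0563.
N + 1 ≤ 2^2.0563 = 4.1592.
N ≤ 3.1592, so the largest integer N is 3.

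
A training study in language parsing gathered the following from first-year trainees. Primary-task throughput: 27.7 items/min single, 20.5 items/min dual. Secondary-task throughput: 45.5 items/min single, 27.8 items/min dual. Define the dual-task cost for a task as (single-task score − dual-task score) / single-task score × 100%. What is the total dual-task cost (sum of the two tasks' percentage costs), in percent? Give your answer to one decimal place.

64.9

Primary cost = (27.7 − 20.5) / 27.7 × 100% = 25.9928%.
Secondary cost = (45.5 − 27.8) / 45.5 × 100% = 38.9011%.
Total = 25.9928% + 38.9011% = 64.8939% ≈ 64.9%.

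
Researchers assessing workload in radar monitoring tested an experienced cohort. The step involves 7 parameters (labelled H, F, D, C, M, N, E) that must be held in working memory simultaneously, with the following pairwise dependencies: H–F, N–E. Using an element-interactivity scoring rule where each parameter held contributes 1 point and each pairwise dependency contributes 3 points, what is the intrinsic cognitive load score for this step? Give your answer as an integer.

13

Count of parameters held simultaneously: 7.
Count of pairwise dependencies listed: 2.
Element contribution: 7 × 1 = 7.
Interaction contribution: 2 × 3 = 6.
Intrinsic load = 7 + 6 = 13.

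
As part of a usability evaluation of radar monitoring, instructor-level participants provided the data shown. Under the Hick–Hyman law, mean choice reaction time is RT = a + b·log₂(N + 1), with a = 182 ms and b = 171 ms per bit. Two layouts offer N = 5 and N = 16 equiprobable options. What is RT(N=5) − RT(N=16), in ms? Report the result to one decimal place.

-256.9

RT(5) = 182 + 171·log₂(6) = 182 + 171·2.5850 = 624.0350 ms.
RT(16) = 182 + 171·log₂(17) = 182 + 171·4.0875 = 880.9625 ms.
Difference = 624.0350 − 880.9625 = -256.9275 ≈ -256.9 ms.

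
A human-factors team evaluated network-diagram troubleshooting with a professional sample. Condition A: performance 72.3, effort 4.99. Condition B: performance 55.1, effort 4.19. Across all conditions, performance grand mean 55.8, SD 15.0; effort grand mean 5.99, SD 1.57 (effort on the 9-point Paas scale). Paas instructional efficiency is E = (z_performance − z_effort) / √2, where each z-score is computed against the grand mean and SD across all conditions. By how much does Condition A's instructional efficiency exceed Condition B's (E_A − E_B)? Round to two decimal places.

0.45

Condition A: z_P = (72.3 − 55.8)/15.0 = 1.1000; z_E = (4.99 − 5.99)/1.57 = -0.6369; E_A = (1.1000 − (-0.6369))/√2 = 1.2282.
Condition B: z_P = (55.1 − 55.8)/15.0 = -0.0467; z_E = (4.19 − 5.99)/1.57 = -1.1465; E_B = (-0.0467 − (-1.1465))/√2 = 0.7777.
E_A − E_B = 1.2282 − 0.7777 = 0.4505 ≈ 0.45.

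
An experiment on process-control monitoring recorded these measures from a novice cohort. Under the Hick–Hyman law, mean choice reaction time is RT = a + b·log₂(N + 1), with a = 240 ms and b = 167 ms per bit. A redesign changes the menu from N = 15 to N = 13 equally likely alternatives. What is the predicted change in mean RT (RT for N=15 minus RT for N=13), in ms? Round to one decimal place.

32.2

RT(15) = 240 + 167·log₂(16) = 240 + 167·4.0000 = 908.0000 ms.
RT(13) = 240 + 167·log₂(14) = 240 + 167·3.8074 = 875.8358 ms.
Difference = 908.0000 − 875.8358 = 32.1642 ≈ 32.2 ms.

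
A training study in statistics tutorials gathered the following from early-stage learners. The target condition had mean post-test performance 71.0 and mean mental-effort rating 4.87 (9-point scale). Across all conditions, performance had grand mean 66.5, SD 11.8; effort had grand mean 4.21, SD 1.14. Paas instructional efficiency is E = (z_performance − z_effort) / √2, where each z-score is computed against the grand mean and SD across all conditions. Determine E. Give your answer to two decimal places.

z_performance = (71.0 − 66.5) / 11.8 = 4.5000 / 11.8 = 0.3814.
z_effort = (4.87 − 4.21) / 1.14 = 0.6600 / 1.14 = 0.5789.
z_P − z_E = 0.3814 − 0.5789 = -0.1975.
E = -0.1975 / √2 = -0.1975 / 1.41421 = -0.1397 ≈ -0.14.

-0.14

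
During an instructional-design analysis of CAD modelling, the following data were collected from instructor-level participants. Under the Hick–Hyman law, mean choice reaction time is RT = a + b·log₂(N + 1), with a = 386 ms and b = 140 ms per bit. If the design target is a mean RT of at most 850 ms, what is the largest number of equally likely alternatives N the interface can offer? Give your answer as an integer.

8

Set 386 + 140·log₂(N + 1) ≤ 850.
log₂(N + 1) ≤ (850 − 386) / 140 = 3.3143.
N + 1 ≤ 2^3.3143 = 9.9473.
N ≤ 8.9473, so the largest integer N is 8.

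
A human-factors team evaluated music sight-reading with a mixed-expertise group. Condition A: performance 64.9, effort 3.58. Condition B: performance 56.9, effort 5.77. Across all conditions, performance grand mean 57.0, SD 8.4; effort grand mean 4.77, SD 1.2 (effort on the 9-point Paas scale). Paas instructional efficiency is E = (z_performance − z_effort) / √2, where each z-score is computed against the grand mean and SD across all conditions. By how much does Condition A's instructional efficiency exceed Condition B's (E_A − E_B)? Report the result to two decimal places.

1.96

Condition A: z_P = (64.9 − 57.0)/8.4 = 0.9405; z_E = (3.58 − 4.77)/1.2 = -0.9917; E_A = (0.9405 − (-0.9917))/√2 = 1.3663.
Condition B: z_P = (56.9 − 57.0)/8.4 = -0.0119; z_E = (5.77 − 4.77)/1.2 = 0.8333; E_B = (-0.0119 − 0.8333)/√2 = -0.5976.
E_A − E_B = 1.3663 − (-0.5976) = 1.9639 ≈ 1.96.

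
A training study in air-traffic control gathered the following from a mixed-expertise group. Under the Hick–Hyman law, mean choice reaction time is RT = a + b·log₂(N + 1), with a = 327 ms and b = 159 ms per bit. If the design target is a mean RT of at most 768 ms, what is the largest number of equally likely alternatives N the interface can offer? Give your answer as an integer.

5

Set 327 + 159·log₂(N + 1) ≤ 768.
log₂(N + 1) ≤ (768 − 327) / 159 = 2.7736.
N + 1 ≤ 2^2.7736 = 6.8381.
N ≤ 5.8381, so the largest integer N is 5.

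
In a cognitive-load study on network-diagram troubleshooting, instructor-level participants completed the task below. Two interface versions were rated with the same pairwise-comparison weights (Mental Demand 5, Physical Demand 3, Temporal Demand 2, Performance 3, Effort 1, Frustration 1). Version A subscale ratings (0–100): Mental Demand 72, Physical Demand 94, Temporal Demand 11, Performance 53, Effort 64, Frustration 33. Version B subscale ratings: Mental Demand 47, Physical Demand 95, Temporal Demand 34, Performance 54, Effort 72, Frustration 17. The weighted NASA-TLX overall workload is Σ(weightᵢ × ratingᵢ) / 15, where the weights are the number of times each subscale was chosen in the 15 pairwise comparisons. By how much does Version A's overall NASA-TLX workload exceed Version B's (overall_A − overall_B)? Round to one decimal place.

5.4

Version A weighted sum = 5·72 + 3·94 + 2·11 + 3·53 + 1·64 + 1·33 = 360 + 282 + 22 + 159 + 64 + 33 = 920; overall_A = 920/15 = 61.3333.
Version B weighted sum = 5·47 + 3·95 + 2·34 + 3·54 + 1·72 + 1·17 = 235 + 285 + 68 + 162 + 72 + 17 = 839; overall_B = 839/15 = 55.9333.
Difference = 61.3333 − 55.9333 = 5.4000 ≈ 5.4.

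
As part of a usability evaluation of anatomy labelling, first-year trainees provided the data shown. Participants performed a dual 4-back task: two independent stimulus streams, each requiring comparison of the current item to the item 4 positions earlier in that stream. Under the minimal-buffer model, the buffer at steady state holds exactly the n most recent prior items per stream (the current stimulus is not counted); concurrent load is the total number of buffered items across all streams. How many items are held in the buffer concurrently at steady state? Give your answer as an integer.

8

Each stream's buffer holds its 4 most recent prior items.
Two independent streams: 2 × 4 = 8 buffered items at steady state.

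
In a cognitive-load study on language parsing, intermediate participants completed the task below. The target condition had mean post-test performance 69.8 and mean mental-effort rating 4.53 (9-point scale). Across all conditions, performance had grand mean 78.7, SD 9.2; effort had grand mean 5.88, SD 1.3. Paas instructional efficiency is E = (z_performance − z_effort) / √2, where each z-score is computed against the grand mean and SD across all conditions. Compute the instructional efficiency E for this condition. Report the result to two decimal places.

0.05

z_performance = (69.8 − 78.7) / 9.2 = -8.9000 / 9.2 = -0.9674.
z_effort = (4.53 − 5.88) / 1.3 = -1.3500 / 1.3 = -1.0385.
z_P − z_E = -0.9674 − (-1.0385) = 0.0711.
E = 0.0711 / √2 = 0.0711 / 1.41421 = 0.0503 ≈ 0.05.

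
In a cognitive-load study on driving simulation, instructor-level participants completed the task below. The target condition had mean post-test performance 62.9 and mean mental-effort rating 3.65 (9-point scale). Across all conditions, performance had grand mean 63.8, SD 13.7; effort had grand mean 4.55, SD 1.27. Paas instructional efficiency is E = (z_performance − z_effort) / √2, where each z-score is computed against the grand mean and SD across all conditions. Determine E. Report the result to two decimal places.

z_performance = (62.9 − 63.8) / 13.7 = -0.9000 / 13.7 = -0.0657.
z_effort = (3.65 − 4.55) / 1.27 = -0.9000 / 1.27 = -0.7087.
z_P − z_E = -0.0657 − (-0.7087) = 0.6430.
E = 0.6430 / √2 = 0.6430 / 1.41421 = 0.4547 ≈ 0.45.

0.45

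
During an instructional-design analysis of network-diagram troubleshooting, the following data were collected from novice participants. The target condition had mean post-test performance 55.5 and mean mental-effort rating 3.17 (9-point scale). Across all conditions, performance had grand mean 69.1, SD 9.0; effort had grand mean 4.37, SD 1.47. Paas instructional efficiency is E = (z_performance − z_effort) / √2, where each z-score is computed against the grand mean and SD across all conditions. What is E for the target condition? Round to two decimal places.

-0.49

z_performance = (55.5 − 69.1) / 9.0 = -13.6000 / 9.0 = -1.5111.
z_effort = (3.17 − 4.37) / 1.47 = -1.2000 / 1.47 = -0.8163.
z_P − z_E = -1.5111 − (-0.8163) = -0.6948.
E = -0.6948 / √2 = -0.6948 / 1.41421 = -0.4913 ≈ -0.49.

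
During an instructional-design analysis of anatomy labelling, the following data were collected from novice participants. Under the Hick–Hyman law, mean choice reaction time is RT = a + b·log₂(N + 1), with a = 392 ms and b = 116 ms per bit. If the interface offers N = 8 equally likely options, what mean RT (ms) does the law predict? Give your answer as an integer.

log₂(8 + 1) = log₂(9) = 3.1699.
RT = 392 + 116 × 3.1699 = 392 + 367.7084 = 759.7084 ms.
≈ 760 ms.

760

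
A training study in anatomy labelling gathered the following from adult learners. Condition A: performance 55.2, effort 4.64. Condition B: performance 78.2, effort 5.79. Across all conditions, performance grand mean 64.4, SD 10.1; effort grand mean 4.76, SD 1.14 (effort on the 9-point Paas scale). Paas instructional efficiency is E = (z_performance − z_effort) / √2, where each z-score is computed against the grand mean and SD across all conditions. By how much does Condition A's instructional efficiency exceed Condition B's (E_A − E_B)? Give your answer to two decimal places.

Condition A: z_P = (55.2 − 64.4)/10.1 = -0.9109; z_E = (4.64 − 4.76)/1.14 = -0.1053; E_A = (-0.9109 − (-0.1053))/√2 = -0.5696.
Condition B: z_P = (78.2 − 64.4)/10.1 = 1.3663; z_E = (5.79 − 4.76)/1.14 = 0.9035; E_B = (1.3663 − 0.9035)/√2 = 0.3272.
E_A − E_B = -0.5696 − 0.3272 = -0.8968 ≈ -0.90.

-0.90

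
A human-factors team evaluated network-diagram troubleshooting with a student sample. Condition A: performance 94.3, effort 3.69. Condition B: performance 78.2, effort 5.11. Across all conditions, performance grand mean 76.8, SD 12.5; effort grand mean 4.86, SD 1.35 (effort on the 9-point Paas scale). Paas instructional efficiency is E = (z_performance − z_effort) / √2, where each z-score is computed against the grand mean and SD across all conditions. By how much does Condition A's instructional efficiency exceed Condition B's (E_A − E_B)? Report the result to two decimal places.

Condition A: z_P = (94.3 − 76.8)/12.5 = 1.4000; z_E = (3.69 − 4.86)/1.35 = -0.8667; E_A = (1.4000 − (-0.8667))/√2 = 1.6028.
Condition B: z_P = (78.2 − 76.8)/12.5 = 0.1120; z_E = (5.11 − 4.86)/1.35 = 0.1852; E_B = (0.1120 − 0.1852)/√2 = -0.0518.
E_A − E_B = 1.6028 − (-0.0518) = 1.6546 ≈ 1.65.

1.65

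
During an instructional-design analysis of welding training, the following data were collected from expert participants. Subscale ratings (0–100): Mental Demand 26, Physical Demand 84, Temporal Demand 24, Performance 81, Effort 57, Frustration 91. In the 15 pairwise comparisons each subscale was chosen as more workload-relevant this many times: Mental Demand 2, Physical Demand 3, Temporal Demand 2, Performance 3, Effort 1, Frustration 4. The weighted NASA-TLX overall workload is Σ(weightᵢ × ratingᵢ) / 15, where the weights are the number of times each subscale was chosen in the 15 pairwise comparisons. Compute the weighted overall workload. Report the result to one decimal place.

The tallies are the weights (they sum to 15).
Weighted sum = 2·26 + 3·84 + 2·24 + 3·81 + 1·57 + 4·91
            = 52 + 252 + 48 + 243 + 57 + 364 = 1016.
Overall workload = 1016 / 15 = 67.7333 ≈ 67.7.

67.7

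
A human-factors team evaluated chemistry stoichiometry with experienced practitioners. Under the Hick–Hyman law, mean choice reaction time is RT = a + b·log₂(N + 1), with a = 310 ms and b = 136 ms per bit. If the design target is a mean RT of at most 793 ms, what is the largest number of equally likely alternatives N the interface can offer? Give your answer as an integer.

10

Set 310 + 136·log₂(N + 1) ≤ 793.
log₂(N + 1) ≤ (793 − 310) / 136 = 3.5515.
N + 1 ≤ 2^3.5515 = 11.7249.
N ≤ 10.7249, so the largest integer N is 10.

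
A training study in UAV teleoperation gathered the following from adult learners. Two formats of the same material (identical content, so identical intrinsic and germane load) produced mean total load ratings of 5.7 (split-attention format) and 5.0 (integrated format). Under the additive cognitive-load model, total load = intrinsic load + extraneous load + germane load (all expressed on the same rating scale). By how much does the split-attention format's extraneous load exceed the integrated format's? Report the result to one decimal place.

0.7

Intrinsic and germane load are equal across formats, so the difference in total load equals the difference in extraneous load.
Extraneous-load difference = 5.7 − 5.0 = 0.7.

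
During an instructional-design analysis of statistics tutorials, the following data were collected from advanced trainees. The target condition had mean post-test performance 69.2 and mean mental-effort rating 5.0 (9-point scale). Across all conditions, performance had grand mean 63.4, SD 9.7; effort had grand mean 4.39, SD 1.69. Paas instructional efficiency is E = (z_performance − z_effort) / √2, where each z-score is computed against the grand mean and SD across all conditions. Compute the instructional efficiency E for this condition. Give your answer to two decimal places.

z_performance = (69.2 − 63.4) / 9.7 = 5.8000 / 9.7 = 0.5979.
z_effort = (5.0 − 4.39) / 1.69 = 0.6100 / 1.69 = 0.3609.
z_P − z_E = 0.5979 − 0.3609 = 0.2370.
E = 0.2370 / √2 = 0.2370 / 1.41421 = 0.1676 ≈ 0.17.

0.17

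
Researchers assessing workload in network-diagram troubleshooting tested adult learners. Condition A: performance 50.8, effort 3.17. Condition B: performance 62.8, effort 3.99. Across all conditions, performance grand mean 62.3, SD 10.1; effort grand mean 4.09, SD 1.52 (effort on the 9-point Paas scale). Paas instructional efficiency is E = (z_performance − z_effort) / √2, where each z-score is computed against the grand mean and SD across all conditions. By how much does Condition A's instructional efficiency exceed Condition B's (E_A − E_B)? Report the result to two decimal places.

Condition A: z_P = (50.8 − 62.3)/10.1 = -1.1386; z_E = (3.17 − 4.09)/1.52 = -0.6053; E_A = (-1.1386 − (-0.6053))/√2 = -0.3771.
Condition B: z_P = (62.8 − 62.3)/10.1 = 0.0495; z_E = (3.99 − 4.09)/1.52 = -0.0658; E_B = (0.0495 − (-0.0658))/√2 = 0.0815.
E_A − E_B = -0.3771 − 0.0815 = -0.4586 ≈ -0.46.

-0.46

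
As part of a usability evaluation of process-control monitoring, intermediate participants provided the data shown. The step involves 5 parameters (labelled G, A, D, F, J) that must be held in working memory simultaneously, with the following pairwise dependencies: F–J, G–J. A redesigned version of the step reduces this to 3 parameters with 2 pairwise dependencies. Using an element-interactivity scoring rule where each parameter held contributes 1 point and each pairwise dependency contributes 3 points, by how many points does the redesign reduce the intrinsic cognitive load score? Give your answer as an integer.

Original: 5 × 1 + 2 × 3 = 5 + 6 = 11.
Redesigned: 3 × 1 + 2 × 3 = 3 + 6 = 9.
Reduction = 11 − 9 = 2.

2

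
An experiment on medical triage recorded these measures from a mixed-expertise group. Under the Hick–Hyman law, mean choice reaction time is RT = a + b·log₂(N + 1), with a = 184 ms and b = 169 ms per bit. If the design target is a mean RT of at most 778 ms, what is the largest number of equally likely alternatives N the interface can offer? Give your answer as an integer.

10

Set 184 + 169·log₂(N + 1) ≤ 778.
log₂(N + 1) ≤ (778 − 184) / 169 = 3.5148.
N + 1 ≤ 2^3.5148 = 11.4304.
N ≤ 10.4304, so the largest integer N is 10.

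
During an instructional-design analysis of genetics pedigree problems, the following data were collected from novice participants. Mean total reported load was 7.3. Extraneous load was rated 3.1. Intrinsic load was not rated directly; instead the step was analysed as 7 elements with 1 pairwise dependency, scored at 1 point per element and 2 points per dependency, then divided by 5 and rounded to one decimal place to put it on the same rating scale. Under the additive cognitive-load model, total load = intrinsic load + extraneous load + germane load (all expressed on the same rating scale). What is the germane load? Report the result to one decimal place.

Intrinsic (element-interactivity): (7 × 1 + 1 × 2) / 5 = 9 / 5 = 1.8000 → 1.8.
germane load = total − intrinsic − extraneous
             = 7.3 − 1.8 − 3.1 = 2.4.

2.4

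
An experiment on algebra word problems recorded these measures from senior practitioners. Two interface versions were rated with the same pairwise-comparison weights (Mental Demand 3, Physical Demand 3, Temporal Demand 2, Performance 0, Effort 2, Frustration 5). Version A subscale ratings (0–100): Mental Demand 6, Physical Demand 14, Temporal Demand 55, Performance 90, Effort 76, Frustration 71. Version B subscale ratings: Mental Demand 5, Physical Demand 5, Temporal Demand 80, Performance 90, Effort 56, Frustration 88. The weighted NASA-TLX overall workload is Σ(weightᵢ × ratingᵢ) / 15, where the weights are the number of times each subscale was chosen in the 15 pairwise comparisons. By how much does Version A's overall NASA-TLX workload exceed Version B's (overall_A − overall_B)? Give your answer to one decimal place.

Version A weighted sum = 3·6 + 3·14 + 2·55 + 0·90 + 2·76 + 5·71 = 18 + 42 + 110 + 0 + 152 + 355 = 677; overall_A = 677/15 = 45.1333.
Version B weighted sum = 3·5 + 3·5 + 2·80 + 0·90 + 2·56 + 5·88 = 15 + 15 + 160 + 0 + 112 + 440 = 742; overall_B = 742/15 = 49.4667.
Difference = 45.1333 − 49.4667 = -4.3334 ≈ -4.3.

-4.3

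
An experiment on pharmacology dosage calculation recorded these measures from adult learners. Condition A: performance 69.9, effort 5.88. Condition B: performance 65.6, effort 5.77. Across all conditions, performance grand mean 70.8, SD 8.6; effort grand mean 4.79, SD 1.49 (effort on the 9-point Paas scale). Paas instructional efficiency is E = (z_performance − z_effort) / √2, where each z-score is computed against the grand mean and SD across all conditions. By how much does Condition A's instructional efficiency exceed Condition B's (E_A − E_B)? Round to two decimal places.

Condition A: z_P = (69.9 − 70.8)/8.6 = -0.1047; z_E = (5.88 − 4.79)/1.49 = 0.7315; E_A = (-0.1047 − 0.7315)/√2 = -0.5913.
Condition B: z_P = (65.6 − 70.8)/8.6 = -0.6047; z_E = (5.77 − 4.79)/1.49 = 0.6577; E_B = (-0.6047 − 0.6577)/√2 = -0.8927.
E_A − E_B = -0.5913 − (-0.8927) = 0.3014 ≈ 0.30.

0.30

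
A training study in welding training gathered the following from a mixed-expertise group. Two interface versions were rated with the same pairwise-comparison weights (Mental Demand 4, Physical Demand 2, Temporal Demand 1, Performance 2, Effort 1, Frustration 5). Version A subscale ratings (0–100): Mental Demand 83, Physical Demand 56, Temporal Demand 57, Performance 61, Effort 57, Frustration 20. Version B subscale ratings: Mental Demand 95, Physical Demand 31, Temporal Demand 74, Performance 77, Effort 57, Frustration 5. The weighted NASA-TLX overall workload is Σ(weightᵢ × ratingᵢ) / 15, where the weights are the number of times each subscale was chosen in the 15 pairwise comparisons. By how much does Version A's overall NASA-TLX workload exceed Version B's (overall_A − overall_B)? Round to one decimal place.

Version A weighted sum = 4·83 + 2·56 + 1·57 + 2·61 + 1·57 + 5·20 = 332 + 112 + 57 + 122 + 57 + 100 = 780; overall_A = 780/15 = 52.0000.
Version B weighted sum = 4·95 + 2·31 + 1·74 + 2·77 + 1·57 + 5·5 = 380 + 62 + 74 + 154 + 57 + 25 = 752; overall_B = 752/15 = 50.1333.
Difference = 52.0000 − 50.1333 = 1.8667 ≈ 1.9.

1.9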